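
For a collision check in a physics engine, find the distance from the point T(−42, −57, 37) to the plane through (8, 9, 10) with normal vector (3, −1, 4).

The plane has equation n·(r − (8, 9, 10)) = 0, i.e. n·r = 55.
d = |3·(-42) + (-1)·(-57) + 4·37 − 55| / √(9 + 1 + 16) = |24| / √26 = 24/√26.

24/√26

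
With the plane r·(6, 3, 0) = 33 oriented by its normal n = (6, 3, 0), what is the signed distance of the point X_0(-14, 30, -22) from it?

-9√5/5

n·X_0 − 33 = -27.
|n| = 3√5, so the signed distance is -9√5/5.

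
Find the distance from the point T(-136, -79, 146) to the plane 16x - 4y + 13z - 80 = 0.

n = (16, -4, 13); n·P − 80 = -42; |n| = 21; distance = 42/21 = 2.

2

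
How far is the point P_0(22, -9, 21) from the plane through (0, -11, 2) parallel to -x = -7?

22

Parallel planes share the normal n = (-1, 0, 0); since (0, -11, 2) lies on the plane, its equation is -x = 0.
Then n·(22, -9, 21) - 0 = -22.
|n| = √(1 + 0 + 0) = 1, so the distance is |-22|/1 = 22.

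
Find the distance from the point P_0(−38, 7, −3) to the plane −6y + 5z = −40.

17√61/61

Normal vector n = (0, −6, 5), and n·(−38, 7, −3) − (−40) = −17.
|n| = √(0 + 36 + 25) = √61, so the distance is |-17|/√61 = 17/√61.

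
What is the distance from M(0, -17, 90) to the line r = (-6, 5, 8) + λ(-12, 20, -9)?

2√1186

Direction vector d = (-12, 20, -9).
AP = (6, -22, 82); AP·d = -1250, |AP|² = 7244, |d|² = 625.
distance² = |AP|² − (AP·d)²/|d|² = 7244 − 1562500/625 = 4744, so the distance is 2√1186.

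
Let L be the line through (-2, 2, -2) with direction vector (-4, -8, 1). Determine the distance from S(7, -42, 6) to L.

√785

Direction vector d = (-4, -8, 1).
AP = (9, -44, 8), and AP × d = (20, -41, -248).
|AP × d|² = 63585 and |d|² = 81, so the distance is √(63585/81) = √785.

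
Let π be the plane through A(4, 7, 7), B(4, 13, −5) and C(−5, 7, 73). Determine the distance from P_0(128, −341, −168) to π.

5

AB = (0, 6, −12) and AC = (−9, 0, 66), so a normal is n = AB × AC = (396, 108, 54).
n = (396, 108, 54); n·P − 2718 = 2070; |n| = 414; distance = 2070/414 = 5.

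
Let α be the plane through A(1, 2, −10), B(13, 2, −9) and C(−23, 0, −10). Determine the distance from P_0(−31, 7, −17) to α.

AB = (12, 0, 1) and AC = (−24, −2, 0), so a normal is n = AB × AC = (2, −24, −24).
d = |2·(-31) + (-24)·7 + (-24)·(-17) − 194| / √(4 + 576 + 576) = |-16| / 34 = 8/17.

8/17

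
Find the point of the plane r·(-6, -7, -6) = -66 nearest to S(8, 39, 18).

(-10, 18, 0)

The perpendicular from S has direction n = (-6, -7, -6): r = (8, 39, 18) + λ(-6, -7, -6).
Substitute into the plane: n·(S + λn) = -66 gives -429 + 121λ = -66, so λ = 3.
Foot = (8, 39, 18) + 3·(-6, -7, -6) = (-10, 18, 0).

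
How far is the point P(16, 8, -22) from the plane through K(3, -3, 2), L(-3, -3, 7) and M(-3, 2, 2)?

KL = (-6, 0, 5) and KM = (-6, 5, 0), so a normal is n = KL × KM = (-25, -30, -30).
Then n·(16, 8, -22) - (-45) = 65.
|n| = √(625 + 900 + 900) = 5√97, so the distance is |65|/(5√97) = 13√97/97.

13√97/97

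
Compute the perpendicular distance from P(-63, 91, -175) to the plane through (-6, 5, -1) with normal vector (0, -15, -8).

6

The plane has equation n·(r − (-6, 5, -1)) = 0, i.e. n·r = -67.
Then n·(-63, 91, -175) - (-67) = 102.
|n| = √(0 + 225 + 64) = 17, so the distance is |102|/17 = 6.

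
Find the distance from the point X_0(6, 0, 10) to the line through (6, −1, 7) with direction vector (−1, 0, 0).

Direction vector d = (−1, 0, 0).
AP = (0, 1, 3); AP·d = 0, |AP|² = 10, |d|² = 1.
distance² = |AP|² − (AP·d)²/|d|² = 10 − 0/1 = 10, so the distance is √10.

√10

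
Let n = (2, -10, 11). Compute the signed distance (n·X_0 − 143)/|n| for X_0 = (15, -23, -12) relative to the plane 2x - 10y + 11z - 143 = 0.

n·X_0 − 143 = -15.
|n| = 15, so the signed distance is -15/15 = -1.

-1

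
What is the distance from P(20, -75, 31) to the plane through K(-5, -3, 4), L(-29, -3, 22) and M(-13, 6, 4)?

27/17

KL = (-24, 0, 18) and KM = (-8, 9, 0), so a normal is n = KL × KM = (-162, -144, -216).
n = (-162, -144, -216); n·P − 378 = 486; |n| = 306; distance = 486/306 = 27/17.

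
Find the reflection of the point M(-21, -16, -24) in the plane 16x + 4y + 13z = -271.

(11, -8, 2)

With n = (16, 4, 13), the signed offset is (n·M − (-271))/|n|² = -441/441 = -1.
M' = M − 2t·n = (-21, -16, -24) − (-2)·(16, 4, 13) = (11, -8, 2).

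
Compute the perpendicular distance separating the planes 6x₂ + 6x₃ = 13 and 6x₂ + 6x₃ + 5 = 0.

Both planes have normal n = (0, 6, 6), |n| = 6√2. Any point on the first plane is at distance |(-5) − 13|/|n| = 18/(6√2) = 3/√2 from the second.

3/√2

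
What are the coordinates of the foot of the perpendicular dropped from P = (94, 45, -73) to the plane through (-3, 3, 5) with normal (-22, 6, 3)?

n = (-22, 6, 3), |n|² = 529, and n·P − 99 = -2116.
t = -2116/529 = -4, so the foot is P − t·n = (94, 45, -73) − (-4)·(-22, 6, 3) = (6, 69, -61).

(6, 69, -61)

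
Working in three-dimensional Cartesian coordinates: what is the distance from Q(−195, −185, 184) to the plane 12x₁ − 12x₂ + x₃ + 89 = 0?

9

Normal vector n = (12, −12, 1), and n·(−195, −185, 184) − (−89) = 153.
|n| = √(144 + 144 + 1) = 17, so the distance is |153|/17 = 9.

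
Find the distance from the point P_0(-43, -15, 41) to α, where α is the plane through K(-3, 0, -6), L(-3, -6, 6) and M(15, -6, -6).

29/7

KL = (0, -6, 12) and KM = (18, -6, 0), so a normal is n = KL × KM = (72, 216, 108).
Then n·(-43, -15, 41) - (-864) = -1044.
|n| = √(5184 + 46656 + 11664) = 252, so the distance is |-1044|/252 = 29/7.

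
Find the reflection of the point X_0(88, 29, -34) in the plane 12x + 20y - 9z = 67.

(16, -91, 20)

n = (12, 20, -9), |n|² = 625, n·X_0 − 67 = 1875, so t = 1875/625 = 3.
Foot F = X_0 − 3·n = (52, -31, -7); the reflection is 2F − X_0 = (16, -91, 20).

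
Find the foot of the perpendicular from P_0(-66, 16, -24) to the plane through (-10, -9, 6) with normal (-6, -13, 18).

(-72, 3, -6)

n = (-6, -13, 18), |n|² = 529, and n·P_0 − 285 = -529.
t = -529/529 = -1, so the foot is P_0 − t·n = (-66, 16, -24) − (-1)·(-6, -13, 18) = (-72, 3, -6).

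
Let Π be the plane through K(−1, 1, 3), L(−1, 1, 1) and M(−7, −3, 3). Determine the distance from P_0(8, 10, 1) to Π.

KL = (0, 0, −2) and KM = (−6, −4, 0), so a normal is n = KL × KM = (−8, 12, 0).
n = (−8, 12, 0); n·P − 20 = 36; |n| = 4√13; distance = 36/(4√13) = 9√13/13.

9/√13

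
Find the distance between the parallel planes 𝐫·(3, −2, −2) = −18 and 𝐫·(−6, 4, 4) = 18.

9√17/17

Divide the second equation by -2 to match normals: 3x₁ − 2x₂ − 2x₃ = -9.
With common normal n = (3, −2, −2) (|n| = √17), the distance is |(-18) − (-9)|/|n| = 9/√17.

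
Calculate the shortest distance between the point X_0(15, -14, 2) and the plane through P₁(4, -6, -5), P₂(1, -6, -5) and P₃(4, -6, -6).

P₁P₂ = (-3, 0, 0) and P₁P₃ = (0, 0, -1), so a normal is n = P₁P₂ × P₁P₃ = (0, -3, 0).
d = |(-3)·(-14) − 18| / √(0 + 9 + 0) = |24| / 3 = 8.

8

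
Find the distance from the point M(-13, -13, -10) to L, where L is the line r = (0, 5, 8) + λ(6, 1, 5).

Direction vector d = (6, 1, 5).
AP = (-13, -18, -18), and AP × d = (-72, -43, 95).
|AP × d|² = 16058 and |d|² = 62, so the distance is √(16058/62) = √259.

√259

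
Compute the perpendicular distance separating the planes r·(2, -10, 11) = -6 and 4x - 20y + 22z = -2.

Divide the second equation by 2 to match normals: 2x - 10y + 11z = -1.
Both planes have normal n = (2, -10, 11), |n| = 15. Any point on the first plane is at distance |(-1) − (-6)|/|n| = 5/15 = 1/3 from the second.

1/3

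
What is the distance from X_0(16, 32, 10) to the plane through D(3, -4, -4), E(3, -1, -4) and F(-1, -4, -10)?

11/√13

DE = (0, 3, 0) and DF = (-4, 0, -6), so a normal is n = DE × DF = (-18, 0, 12).
n = (-18, 0, 12); n·P − (-102) = -66; |n| = 6√13; distance = 66/(6√13) = 11/√13.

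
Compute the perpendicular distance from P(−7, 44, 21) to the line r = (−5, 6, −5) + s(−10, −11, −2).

6√34

Direction vector d = (−10, −11, −2).
AP = (−2, 38, 26), and AP × d = (210, −264, 402).
|AP × d|² = 275400 and |d|² = 225, so the distance is √(275400/225) = √1224 = 6√34.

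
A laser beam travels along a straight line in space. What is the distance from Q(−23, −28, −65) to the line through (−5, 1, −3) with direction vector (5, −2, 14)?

Direction vector d = (5, −2, 14).
AP = (−18, −29, −62); AP·d = -900, |AP|² = 5009, |d|² = 225.
distance² = |AP|² − (AP·d)²/|d|² = 5009 − 810000/225 = 1409, so the distance is √1409.

√1409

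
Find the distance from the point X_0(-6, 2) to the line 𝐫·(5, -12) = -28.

The normal to the line is n = (5, -12) with |n| = 13.
|n·X_0 − (-28)| = |-54 − (-28)| = 26, so the distance is 26/13 = 2.

2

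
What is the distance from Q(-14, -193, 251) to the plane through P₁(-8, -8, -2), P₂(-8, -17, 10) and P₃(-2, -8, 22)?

7

P₁P₂ = (0, -9, 12) and P₁P₃ = (6, 0, 24), so a normal is n = P₁P₂ × P₁P₃ = (-216, 72, 54).
d = |(-216)·(-14) + 72·(-193) + 54·251 − 1044| / √(46656 + 5184 + 2916) = |1638| / 234 = 7.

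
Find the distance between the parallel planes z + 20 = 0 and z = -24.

4

Both planes have normal n = (0, 0, 1), |n| = 1. Any point on the first plane is at distance |(-24) − (-20)|/|n| = 4/1 = 4 from the second.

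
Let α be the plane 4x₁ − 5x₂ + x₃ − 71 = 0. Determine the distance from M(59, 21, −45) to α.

5√42/14

n = (4, −5, 1); n·P − 71 = 15; |n| = √42; distance = 15/√42 = 5√42/14.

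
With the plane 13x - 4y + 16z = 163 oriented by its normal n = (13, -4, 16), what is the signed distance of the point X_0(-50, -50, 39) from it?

11/21

n·X_0 − 163 = 11.
|n| = 21, so the signed distance is 11/21.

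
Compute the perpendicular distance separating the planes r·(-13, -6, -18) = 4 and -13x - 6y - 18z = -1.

5/23

With common normal n = (-13, -6, -18) (|n| = 23), the distance is |4 − (-1)|/|n| = 5/23.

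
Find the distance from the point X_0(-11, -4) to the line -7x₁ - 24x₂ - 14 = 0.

159/25

d = |(-7)·(-11) + (-24)·(-4) − 14| / √(49 + 576) = |159|/25 = 159/25.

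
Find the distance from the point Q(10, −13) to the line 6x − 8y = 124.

The normal to the line is n = (6, −8) with |n| = 10.
|n·Q − 124| = |164 − 124| = 40, so the distance is 40/10 = 4.

4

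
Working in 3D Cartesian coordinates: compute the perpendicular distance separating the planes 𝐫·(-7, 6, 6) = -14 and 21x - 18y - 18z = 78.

12/11

Divide the second equation by -3 to match normals: -7x + 6y + 6z = -26.
Both planes have normal n = (-7, 6, 6), |n| = 11. Any point on the first plane is at distance |(-26) − (-14)|/|n| = 12/11 from the second.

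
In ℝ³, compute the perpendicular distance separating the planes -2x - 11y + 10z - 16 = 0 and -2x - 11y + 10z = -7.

23/15

Both planes have normal n = (-2, -11, 10), |n| = 15. Any point on the first plane is at distance |(-7) − 16|/|n| = 23/15 from the second.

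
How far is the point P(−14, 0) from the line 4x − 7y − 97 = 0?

153√65/65

The normal to the line is n = (4, −7) with |n| = √65.
|n·P − 97| = |-56 − 97| = 153, so the distance is 153/√65.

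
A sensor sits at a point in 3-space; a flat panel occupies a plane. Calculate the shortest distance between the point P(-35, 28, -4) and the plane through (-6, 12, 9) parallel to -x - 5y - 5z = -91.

14/√51

Parallel planes share the normal n = (-1, -5, -5); since (-6, 12, 9) lies on the plane, its equation is -x - 5y - 5z = -99.
d = |(-1)·(-35) + (-5)·28 + (-5)·(-4) − (-99)| / √(1 + 25 + 25) = |14| / √51 = 14√51/51.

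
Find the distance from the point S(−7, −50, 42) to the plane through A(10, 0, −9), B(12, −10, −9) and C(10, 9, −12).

18/√35

AB = (2, −10, 0) and AC = (0, 9, −3), so a normal is n = AB × AC = (30, 6, 18).
Then n·(−7, −50, 42) − 138 = 108.
|n| = √(900 + 36 + 324) = 6√35, so the distance is |108|/(6√35) = 18√35/35.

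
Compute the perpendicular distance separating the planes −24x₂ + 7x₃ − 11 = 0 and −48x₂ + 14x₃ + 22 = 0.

22/25

Divide the second equation by 2 to match normals: −24x₂ + 7x₃ = -11.
Both planes have normal n = (0, −24, 7), |n| = 25. Any point on the first plane is at distance |(-11) − 11|/|n| = 22/25 from the second.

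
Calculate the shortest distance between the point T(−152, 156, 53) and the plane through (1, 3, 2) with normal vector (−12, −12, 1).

3

The plane has equation n·(r − (1, 3, 2)) = 0, i.e. n·r = -46.
n = (−12, −12, 1); n·P − (-46) = 51; |n| = 17; distance = 51/17 = 3.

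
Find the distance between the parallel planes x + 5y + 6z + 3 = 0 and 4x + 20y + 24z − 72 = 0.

21/√62

Divide the second equation by 4 to match normals: x + 5y + 6z = 18.
With common normal n = (1, 5, 6) (|n| = √62), the distance is |(-3) − 18|/|n| = 21/√62 = 21√62/62.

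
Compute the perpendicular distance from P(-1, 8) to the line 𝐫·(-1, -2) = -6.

d = |(-1)·(-1) + (-2)·8 − (-6)| / √(1 + 4) = |-9|/√5 = 9√5/5.

9√5/5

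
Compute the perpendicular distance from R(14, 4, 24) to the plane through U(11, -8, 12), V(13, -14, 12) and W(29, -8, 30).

15√19/19

UV = (2, -6, 0) and UW = (18, 0, 18), so a normal is n = UV × UW = (-108, -36, 108).
Then n·(14, 4, 24) - 396 = 540.
|n| = √(11664 + 1296 + 11664) = 36√19, so the distance is |540|/(36√19) = 15√19/19.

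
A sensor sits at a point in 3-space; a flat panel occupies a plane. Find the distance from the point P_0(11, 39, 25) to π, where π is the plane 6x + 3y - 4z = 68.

15/√61

Normal vector n = (6, 3, -4), and n·(11, 39, 25) - 68 = 15.
|n| = √(36 + 9 + 16) = √61, so the distance is |15|/√61 = 15/√61.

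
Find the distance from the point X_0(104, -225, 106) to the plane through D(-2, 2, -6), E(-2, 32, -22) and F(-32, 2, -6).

8

DE = (0, 30, -16) and DF = (-30, 0, 0), so a normal is n = DE × DF = (0, 480, 900).
d = |480·(-225) + 900·106 − (-4440)| / √(0 + 230400 + 810000) = |-8160| / 1020 = 8.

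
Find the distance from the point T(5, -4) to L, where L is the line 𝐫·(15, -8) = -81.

d = |15·5 + (-8)·(-4) − (-81)| / √(225 + 64) = |188|/17 = 188/17.

188/17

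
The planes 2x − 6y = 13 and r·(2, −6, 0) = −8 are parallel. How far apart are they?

Both planes have normal n = (2, −6, 0), |n| = 2√10. Any point on the first plane is at distance |(-8) − 13|/|n| = 21/(2√10) = 21√10/20 from the second.

21√10/20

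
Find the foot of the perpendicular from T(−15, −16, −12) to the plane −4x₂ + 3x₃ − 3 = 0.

(-15, -12, -15)

The perpendicular from T has direction n = (0, −4, 3): r = (−15, −16, −12) + μ(0, −4, 3).
Substitute into the plane: n·(T + μn) = 3 gives 28 + 25μ = 3, so μ = -1.
Foot = (−15, −16, −12) + (-1)·(0, −4, 3) = (−15, −12, −15).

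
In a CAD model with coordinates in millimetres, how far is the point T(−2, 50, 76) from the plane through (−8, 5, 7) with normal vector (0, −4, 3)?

27/5

The plane has equation n·(r − (−8, 5, 7)) = 0, i.e. n·r = 1.
d = |(-4)·50 + 3·76 − 1| / √(0 + 16 + 9) = |27| / 5 = 27/5.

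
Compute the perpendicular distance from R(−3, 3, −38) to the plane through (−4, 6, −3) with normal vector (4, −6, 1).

The plane has equation n·(r − (−4, 6, −3)) = 0, i.e. n·r = -55.
Then n·(−3, 3, −38) − (−55) = −13.
|n| = √(16 + 36 + 1) = √53, so the distance is |-13|/√53 = 13√53/53.

13/√53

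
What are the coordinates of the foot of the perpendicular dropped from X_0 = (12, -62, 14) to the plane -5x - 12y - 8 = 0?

n = (-5, -12, 0), |n|² = 169, and n·X_0 − 8 = 676.
t = 676/169 = 4, so the foot is X_0 − t·n = (12, -62, 14) − 4·(-5, -12, 0) = (32, -14, 14).

(32, -14, 14)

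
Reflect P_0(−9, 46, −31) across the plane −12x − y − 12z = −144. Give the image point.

(39, 50, 17)

With n = (−12, −1, −12), the signed offset is (n·P_0 − (-144))/|n|² = 578/289 = 2.
P_0' = P_0 − 2t·n = (−9, 46, −31) − 4·(−12, −1, −12) = (39, 50, 17).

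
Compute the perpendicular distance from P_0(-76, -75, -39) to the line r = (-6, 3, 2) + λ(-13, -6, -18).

Direction vector d = (-13, -6, -18).
AP = (-70, -78, -41), and AP × d = (1158, -727, -594).
|AP × d|² = 2222329 and |d|² = 529, so the distance is √(2222329/529) = √4201.

√4201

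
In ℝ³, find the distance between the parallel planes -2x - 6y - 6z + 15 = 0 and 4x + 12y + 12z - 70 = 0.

Divide the second equation by -2 to match normals: -2x - 6y - 6z = -35.
Both planes have normal n = (-2, -6, -6), |n| = 2√19. Any point on the first plane is at distance |(-35) − (-15)|/|n| = 20/(2√19) = 10√19/19 from the second.

10√19/19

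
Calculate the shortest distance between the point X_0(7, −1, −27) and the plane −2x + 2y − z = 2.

3

Normal vector n = (−2, 2, −1), and n·(7, −1, −27) − 2 = 9.
|n| = √(4 + 4 + 1) = 3, so the distance is |9|/3 = 3.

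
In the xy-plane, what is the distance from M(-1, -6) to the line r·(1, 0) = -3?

The normal to the line is n = (1, 0) with |n| = 1.
|n·M − (-3)| = |-1 − (-3)| = 2, so the distance is 2/1 = 2.

2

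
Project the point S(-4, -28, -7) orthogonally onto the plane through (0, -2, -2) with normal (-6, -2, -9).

(2, -26, 2)

The perpendicular from S has direction n = (-6, -2, -9): r = (-4, -28, -7) + λ(-6, -2, -9).
Substitute into the plane: n·(S + λn) = 22 gives 143 + 121λ = 22, so λ = -1.
Foot = (-4, -28, -7) + (-1)·(-6, -2, -9) = (2, -26, 2).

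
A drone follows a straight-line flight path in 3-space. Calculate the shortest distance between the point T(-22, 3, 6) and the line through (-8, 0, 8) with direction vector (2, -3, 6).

4√10

Direction vector d = (2, -3, 6).
AP = (-14, 3, -2); AP·d = -49, |AP|² = 209, |d|² = 49.
distance² = |AP|² − (AP·d)²/|d|² = 209 − 2401/49 = 160, so the distance is 4√10.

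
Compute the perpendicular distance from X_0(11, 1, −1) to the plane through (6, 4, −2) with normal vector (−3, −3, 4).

√34/17

The plane has equation n·(r − (6, 4, −2)) = 0, i.e. n·r = -38.
Then n·(11, 1, −1) − (−38) = −2.
|n| = √(9 + 9 + 16) = √34, so the distance is |-2|/√34 = √34/17.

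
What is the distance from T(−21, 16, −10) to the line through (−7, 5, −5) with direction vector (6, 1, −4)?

Direction vector d = (6, 1, −4).
AP = (−14, 11, −5); AP·d = -53, |AP|² = 342, |d|² = 53.
distance² = |AP|² − (AP·d)²/|d|² = 342 − 2809/53 = 289, so the distance is 17.

17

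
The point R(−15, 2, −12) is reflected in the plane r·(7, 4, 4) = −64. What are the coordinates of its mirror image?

(-1, 10, -4)

n = (7, 4, 4), |n|² = 81, n·R − (-64) = -81, so t = -81/81 = -1.
Foot F = R − (-1)·n = (−8, 6, −8); the reflection is 2F − R = (−1, 10, −4).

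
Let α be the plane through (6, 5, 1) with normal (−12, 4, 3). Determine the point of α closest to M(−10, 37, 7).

(14, 29, 1)

n = (−12, 4, 3), |n|² = 169, and n·M − (-49) = 338.
t = 338/169 = 2, so the foot is M − t·n = (−10, 37, 7) − 2·(−12, 4, 3) = (14, 29, 1).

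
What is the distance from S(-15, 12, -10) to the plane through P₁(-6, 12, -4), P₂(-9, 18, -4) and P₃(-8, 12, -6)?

2

P₁P₂ = (-3, 6, 0) and P₁P₃ = (-2, 0, -2), so a normal is n = P₁P₂ × P₁P₃ = (-12, -6, 12).
d = |(-12)·(-15) + (-6)·12 + 12·(-10) − (-48)| / √(144 + 36 + 144) = |36| / 18 = 2.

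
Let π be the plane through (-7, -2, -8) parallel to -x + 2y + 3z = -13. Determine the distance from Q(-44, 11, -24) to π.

Parallel planes share the normal n = (-1, 2, 3); since (-7, -2, -8) lies on the plane, its equation is -x + 2y + 3z = -21.
Then n·(-44, 11, -24) - (-21) = 15.
|n| = √(1 + 4 + 9) = √14, so the distance is |15|/√14 = 15√14/14.

15√14/14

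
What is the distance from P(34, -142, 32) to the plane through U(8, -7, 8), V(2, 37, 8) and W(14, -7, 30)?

UV = (-6, 44, 0) and UW = (6, 0, 22), so a normal is n = UV × UW = (968, 132, -264).
Then n·(34, -142, 32) - 4708 = 1012.
|n| = √(937024 + 17424 + 69696) = 1012, so the distance is |1012|/1012 = 1.

1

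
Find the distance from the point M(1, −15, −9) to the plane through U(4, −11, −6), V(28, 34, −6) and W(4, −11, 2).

13/17

UV = (24, 45, 0) and UW = (0, 0, 8), so a normal is n = UV × UW = (360, −192, 0).
n = (360, −192, 0); n·P − 3552 = -312; |n| = 408; distance = 312/408 = 13/17.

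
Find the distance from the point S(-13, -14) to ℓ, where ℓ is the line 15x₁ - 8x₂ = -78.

5/17

d = |15·(-13) + (-8)·(-14) − (-78)| / √(225 + 64) = |-5|/17 = 5/17.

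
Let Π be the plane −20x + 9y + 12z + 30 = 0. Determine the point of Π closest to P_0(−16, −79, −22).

(-36, -70, -10)

The perpendicular from P_0 has direction n = (−20, 9, 12): r = (−16, −79, −22) + λ(−20, 9, 12).
Substitute into the plane: n·(P_0 + λn) = -30 gives -655 + 625λ = -30, so λ = 1.
Foot = (−16, −79, −22) + 1·(−20, 9, 12) = (−36, −70, −10).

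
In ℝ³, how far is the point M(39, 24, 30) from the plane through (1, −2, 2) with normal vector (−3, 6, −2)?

2

The plane has equation n·(r − (1, −2, 2)) = 0, i.e. n·r = -19.
Then n·(39, 24, 30) − (−19) = −14.
|n| = √(9 + 36 + 4) = 7, so the distance is |-14|/7 = 2.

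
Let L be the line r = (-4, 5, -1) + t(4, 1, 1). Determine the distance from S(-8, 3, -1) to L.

√2

Direction vector d = (4, 1, 1).
AP = (-4, -2, 0), and AP × d = (-2, 4, 4).
|AP × d|² = 36 and |d|² = 18, so the distance is √(36/18) = √2.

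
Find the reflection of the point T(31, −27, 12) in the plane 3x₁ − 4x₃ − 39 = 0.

n = (3, 0, −4), |n|² = 25, n·T − 39 = 6, so t = 6/25.
Foot F = T − (6/25)·n = (757/25, −27, 324/25); the reflection is 2F − T = (739/25, −27, 348/25).

(739/25, -27, 348/25)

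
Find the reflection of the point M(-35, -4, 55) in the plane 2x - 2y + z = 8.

(-85/3, -32/3, 175/3)

n = (2, -2, 1), |n|² = 9, n·M − 8 = -15, so t = -15/9 = -5/3.
Foot F = M − (-5/3)·n = (-95/3, -22/3, 170/3); the reflection is 2F − M = (-85/3, -32/3, 175/3).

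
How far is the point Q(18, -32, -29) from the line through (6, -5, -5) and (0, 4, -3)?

6√10

A direction vector is d = (-6, 9, 2).
AP = (12, -27, -24), and AP × d = (162, 120, -54).
|AP × d|² = 43560 and |d|² = 121, so the distance is √(43560/121) = √360 = 6√10.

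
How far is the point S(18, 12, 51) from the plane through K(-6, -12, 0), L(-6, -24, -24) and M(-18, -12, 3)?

KL = (0, -12, -24) and KM = (-12, 0, 3), so a normal is n = KL × KM = (-36, 288, -144).
Then n·(18, 12, 51) - (-3240) = -1296.
|n| = √(1296 + 82944 + 20736) = 324, so the distance is |-1296|/324 = 4.

4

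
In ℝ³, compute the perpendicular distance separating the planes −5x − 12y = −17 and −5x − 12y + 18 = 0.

With common normal n = (−5, −12, 0) (|n| = 13), the distance is |(-17) − (-18)|/|n| = 1/13.

1/13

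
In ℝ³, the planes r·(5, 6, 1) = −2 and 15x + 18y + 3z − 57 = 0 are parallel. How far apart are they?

Divide the second equation by 3 to match normals: 5x + 6y + z = 19.
With common normal n = (5, 6, 1) (|n| = √62), the distance is |(-2) − 19|/|n| = 21/√62.

21√62/62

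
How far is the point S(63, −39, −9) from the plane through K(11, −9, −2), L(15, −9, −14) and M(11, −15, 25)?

28/11

KL = (4, 0, −12) and KM = (0, −6, 27), so a normal is n = KL × KM = (−72, −108, −24).
d = |(-72)·63 + (-108)·(-39) + (-24)·(-9) − 228| / √(5184 + 11664 + 576) = |-336| / 132 = 28/11.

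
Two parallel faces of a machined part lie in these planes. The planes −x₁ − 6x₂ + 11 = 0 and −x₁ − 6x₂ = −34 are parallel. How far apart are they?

23/√37

Both planes have normal n = (−1, −6, 0), |n| = √37. Any point on the first plane is at distance |(-34) − (-11)|/|n| = 23/√37 from the second.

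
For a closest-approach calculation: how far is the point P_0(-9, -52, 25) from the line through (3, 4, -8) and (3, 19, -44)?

3√185

A direction vector is d = (0, 15, -36).
AP = (-12, -56, 33), and AP × d = (1521, -432, -180).
|AP × d|² = 2532465 and |d|² = 1521, so the distance is √(2532465/1521) = √1665 = 3√185.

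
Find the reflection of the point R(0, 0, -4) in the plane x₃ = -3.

(0, 0, -2)

n = (0, 0, 1), |n|² = 1, n·R − (-3) = -1, so t = -1/1 = -1.
Foot F = R − (-1)·n = (0, 0, -3); the reflection is 2F − R = (0, 0, -2).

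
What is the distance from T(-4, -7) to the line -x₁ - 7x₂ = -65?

d = |(-1)·(-4) + (-7)·(-7) − (-65)| / √(1 + 49) = |118|/(5√2) = 59√2/5.

59√2/5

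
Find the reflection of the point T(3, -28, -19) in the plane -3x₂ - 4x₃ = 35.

(3, 2, 21)

With n = (0, -3, -4), the signed offset is (n·T − 35)/|n|² = 125/25 = 5.
T' = T − 2t·n = (3, -28, -19) − 10·(0, -3, -4) = (3, 2, 21).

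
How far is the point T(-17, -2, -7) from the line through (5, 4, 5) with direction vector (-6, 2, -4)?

4√10

Direction vector d = (-6, 2, -4).
AP = (-22, -6, -12), and AP × d = (48, -16, -80).
|AP × d|² = 8960 and |d|² = 56, so the distance is √(8960/56) = √160 = 4√10.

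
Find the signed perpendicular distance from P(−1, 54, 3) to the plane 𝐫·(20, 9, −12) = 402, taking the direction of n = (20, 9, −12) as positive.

n·P − 402 = 28.
|n| = 25, so the signed distance is 28/25.

28/25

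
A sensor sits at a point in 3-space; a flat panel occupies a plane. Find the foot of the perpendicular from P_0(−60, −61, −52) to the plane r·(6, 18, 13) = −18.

(-36, 11, 0)

n = (6, 18, 13), |n|² = 529, and n·P_0 − (-18) = -2116.
t = -2116/529 = -4, so the foot is P_0 − t·n = (−60, −61, −52) − (-4)·(6, 18, 13) = (−36, 11, 0).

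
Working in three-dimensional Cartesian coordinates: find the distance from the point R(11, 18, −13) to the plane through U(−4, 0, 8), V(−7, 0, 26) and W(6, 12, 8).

21/√62

UV = (−3, 0, 18) and UW = (10, 12, 0), so a normal is n = UV × UW = (−216, 180, −36).
d = |(-216)·11 + 180·18 + (-36)·(-13) − 576| / √(46656 + 32400 + 1296) = |756| / (36√62) = 21√62/62.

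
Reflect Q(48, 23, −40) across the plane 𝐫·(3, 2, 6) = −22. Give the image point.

With n = (3, 2, 6), the signed offset is (n·Q − (-22))/|n|² = -28/49 = -4/7.
Q' = Q − 2t·n = (48, 23, −40) − (-8/7)·(3, 2, 6) = (360/7, 177/7, −232/7).

(360/7, 177/7, -232/7)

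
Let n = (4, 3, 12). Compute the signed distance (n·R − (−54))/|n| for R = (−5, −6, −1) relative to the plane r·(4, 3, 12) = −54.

4/13

n·R − (-54) = 4.
|n| = 13, so the signed distance is 4/13.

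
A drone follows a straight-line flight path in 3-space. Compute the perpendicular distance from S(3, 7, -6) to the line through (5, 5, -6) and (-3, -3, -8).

A direction vector is d = (-8, -8, -2).
AP = (-2, 2, 0), and AP × d = (-4, -4, 32).
|AP × d|² = 1056 and |d|² = 132, so the distance is √(1056/132) = √8 = 2√2.

2√2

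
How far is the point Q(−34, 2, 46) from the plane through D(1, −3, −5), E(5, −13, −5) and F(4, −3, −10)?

DE = (4, −10, 0) and DF = (3, 0, −5), so a normal is n = DE × DF = (50, 20, 30).
n = (50, 20, 30); n·P − (-160) = -120; |n| = 10√38; distance = 120/(10√38) = 12/√38.

12/√38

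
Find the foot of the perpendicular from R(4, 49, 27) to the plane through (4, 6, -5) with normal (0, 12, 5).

n = (0, 12, 5), |n|² = 169, and n·R − 47 = 676.
t = 676/169 = 4, so the foot is R − t·n = (4, 49, 27) − 4·(0, 12, 5) = (4, 1, 7).

(4, 1, 7)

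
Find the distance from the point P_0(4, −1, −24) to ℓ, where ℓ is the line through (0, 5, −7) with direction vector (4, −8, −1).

Direction vector d = (4, −8, −1).
AP = (4, −6, −17); AP·d = 81, |AP|² = 341, |d|² = 81.
distance² = |AP|² − (AP·d)²/|d|² = 341 − 6561/81 = 260, so the distance is 2√65.

2√65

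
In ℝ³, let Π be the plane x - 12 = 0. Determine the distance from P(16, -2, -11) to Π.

4

n = (1, 0, 0); n·P − 12 = 4; |n| = 1; distance = 4/1 = 4.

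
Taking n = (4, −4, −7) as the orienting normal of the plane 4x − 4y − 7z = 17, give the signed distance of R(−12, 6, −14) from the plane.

n·R − 17 = 9.
|n| = 9, so the signed distance is 9/9 = 1.

1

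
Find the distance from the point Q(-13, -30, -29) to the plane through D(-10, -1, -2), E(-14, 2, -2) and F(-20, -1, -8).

DE = (-4, 3, 0) and DF = (-10, 0, -6), so a normal is n = DE × DF = (-18, -24, 30).
n = (-18, -24, 30); n·P − 144 = -60; |n| = 30√2; distance = 60/(30√2) = √2.

√2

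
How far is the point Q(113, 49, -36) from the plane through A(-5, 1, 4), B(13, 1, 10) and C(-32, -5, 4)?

4

AB = (18, 0, 6) and AC = (-27, -6, 0), so a normal is n = AB × AC = (36, -162, -108).
d = |36·113 + (-162)·49 + (-108)·(-36) − (-774)| / √(1296 + 26244 + 11664) = |792| / 198 = 4.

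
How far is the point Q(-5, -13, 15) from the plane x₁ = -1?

Normal vector n = (1, 0, 0), and n·(-5, -13, 15) - (-1) = -4.
|n| = √(1 + 0 + 0) = 1, so the distance is |-4|/1 = 4.

4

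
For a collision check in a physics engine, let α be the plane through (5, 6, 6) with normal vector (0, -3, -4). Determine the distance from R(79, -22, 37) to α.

8

The plane has equation n·(r − (5, 6, 6)) = 0, i.e. n·r = -42.
n = (0, -3, -4); n·P − (-42) = -40; |n| = 5; distance = 40/5 = 8.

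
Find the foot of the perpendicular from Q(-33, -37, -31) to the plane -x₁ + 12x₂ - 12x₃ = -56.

n = (-1, 12, -12), |n|² = 289, and n·Q − (-56) = 17.
t = 17/289 = 1/17, so the foot is Q − t·n = (-33, -37, -31) − (1/17)·(-1, 12, -12) = (-560/17, -641/17, -515/17).

(-560/17, -641/17, -515/17)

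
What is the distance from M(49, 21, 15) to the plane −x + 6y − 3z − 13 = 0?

19/√46

Normal vector n = (−1, 6, −3), and n·(49, 21, 15) − 13 = 19.
|n| = √(1 + 36 + 9) = √46, so the distance is |19|/√46 = 19/√46.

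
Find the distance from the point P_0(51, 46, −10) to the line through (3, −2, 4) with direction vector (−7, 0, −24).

2√1201

Direction vector d = (−7, 0, −24).
AP = (48, 48, −14), and AP × d = (−1152, 1250, 336).
|AP × d|² = 3002500 and |d|² = 625, so the distance is √(3002500/625) = √4804 = 2√1201.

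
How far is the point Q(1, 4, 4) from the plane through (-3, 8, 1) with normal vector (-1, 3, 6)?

√46/23

The plane has equation n·(r − (-3, 8, 1)) = 0, i.e. n·r = 33.
n = (-1, 3, 6); n·P − 33 = 2; |n| = √46; distance = 2/√46.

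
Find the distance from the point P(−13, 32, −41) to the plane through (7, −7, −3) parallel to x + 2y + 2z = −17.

Parallel planes share the normal n = (1, 2, 2); since (7, −7, −3) lies on the plane, its equation is x + 2y + 2z = -13.
Then n·(−13, 32, −41) − (−13) = −18.
|n| = √(1 + 4 + 4) = 3, so the distance is |-18|/3 = 6.

6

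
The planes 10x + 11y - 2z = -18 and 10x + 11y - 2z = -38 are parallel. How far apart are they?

4/3

Both planes have normal n = (10, 11, -2), |n| = 15. Any point on the first plane is at distance |(-38) − (-18)|/|n| = 20/15 = 4/3 from the second.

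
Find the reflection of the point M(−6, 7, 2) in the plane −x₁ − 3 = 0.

n = (−1, 0, 0), |n|² = 1, n·M − 3 = 3, so t = 3/1 = 3.
Foot F = M − 3·n = (−3, 7, 2); the reflection is 2F − M = (0, 7, 2).

(0, 7, 2)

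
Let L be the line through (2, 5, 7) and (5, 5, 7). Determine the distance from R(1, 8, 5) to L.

A direction vector is d = (3, 0, 0).
AP = (−1, 3, −2); AP·d = -3, |AP|² = 14, |d|² = 9.
distance² = |AP|² − (AP·d)²/|d|² = 14 − 9/9 = 13, so the distance is √13.

√13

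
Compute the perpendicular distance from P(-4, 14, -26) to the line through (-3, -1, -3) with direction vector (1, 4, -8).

√26

Direction vector d = (1, 4, -8).
AP = (-1, 15, -23); AP·d = 243, |AP|² = 755, |d|² = 81.
distance² = |AP|² − (AP·d)²/|d|² = 755 − 59049/81 = 26, so the distance is √26.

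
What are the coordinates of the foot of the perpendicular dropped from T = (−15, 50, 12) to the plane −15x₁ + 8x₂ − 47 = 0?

(15, 34, 12)

n = (−15, 8, 0), |n|² = 289, and n·T − 47 = 578.
t = 578/289 = 2, so the foot is T − t·n = (−15, 50, 12) − 2·(−15, 8, 0) = (15, 34, 12).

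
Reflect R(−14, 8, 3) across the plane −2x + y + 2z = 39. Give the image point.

(-38/3, 22/3, 5/3)

n = (−2, 1, 2), |n|² = 9, n·R − 39 = 3, so t = 3/9 = 1/3.
Foot F = R − (1/3)·n = (−40/3, 23/3, 7/3); the reflection is 2F − R = (−38/3, 22/3, 5/3).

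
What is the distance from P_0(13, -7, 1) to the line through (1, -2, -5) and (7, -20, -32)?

A direction vector is d = (6, -18, -27).
AP = (12, -5, 6); AP·d = 0, |AP|² = 205, |d|² = 1089.
distance² = |AP|² − (AP·d)²/|d|² = 205 − 0/1089 = 205, so the distance is √205.

√205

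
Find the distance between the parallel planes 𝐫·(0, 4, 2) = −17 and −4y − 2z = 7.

Divide the second equation by -1 to match normals: 4y + 2z = -7.
Both planes have normal n = (0, 4, 2), |n| = 2√5. Any point on the first plane is at distance |(-7) − (-17)|/|n| = 10/(2√5) = √5 from the second.

√5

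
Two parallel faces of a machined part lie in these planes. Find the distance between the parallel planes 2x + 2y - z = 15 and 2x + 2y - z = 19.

4/3

With common normal n = (2, 2, -1) (|n| = 3), the distance is |15 − 19|/|n| = 4/3.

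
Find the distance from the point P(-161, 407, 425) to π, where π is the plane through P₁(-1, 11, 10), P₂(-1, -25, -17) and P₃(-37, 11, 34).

P₁P₂ = (0, -36, -27) and P₁P₃ = (-36, 0, 24), so a normal is n = P₁P₂ × P₁P₃ = (-864, 972, -1296).
Then n·(-161, 407, 425) - (-1404) = -14688.
|n| = √(746496 + 944784 + 1679616) = 1836, so the distance is |-14688|/1836 = 8.

8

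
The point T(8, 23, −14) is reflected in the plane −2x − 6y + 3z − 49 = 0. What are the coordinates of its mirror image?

With n = (−2, −6, 3), the signed offset is (n·T − 49)/|n|² = -245/49 = -5.
T' = T − 2t·n = (8, 23, −14) − (-10)·(−2, −6, 3) = (−12, −37, 16).

(-12, -37, 16)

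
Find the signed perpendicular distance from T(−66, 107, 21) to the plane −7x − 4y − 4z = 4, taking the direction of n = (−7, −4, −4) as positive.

-6

n·T − 4 = -54.
|n| = 9, so the signed distance is -54/9 = -6.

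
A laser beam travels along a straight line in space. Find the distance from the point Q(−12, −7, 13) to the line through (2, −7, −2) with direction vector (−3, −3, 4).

√115

Direction vector d = (−3, −3, 4).
AP = (−14, 0, 15), and AP × d = (45, 11, 42).
|AP × d|² = 3910 and |d|² = 34, so the distance is √(3910/34) = √115.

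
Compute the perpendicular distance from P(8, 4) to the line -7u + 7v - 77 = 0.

15/√2

The normal to the line is n = (-7, 7) with |n| = 7√2.
|n·P − 77| = |-28 − 77| = 105, so the distance is 105/(7√2) = 15√2/2.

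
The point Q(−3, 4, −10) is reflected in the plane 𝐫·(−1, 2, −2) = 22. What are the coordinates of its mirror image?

With n = (−1, 2, −2), the signed offset is (n·Q − 22)/|n|² = 9/9 = 1.
Q' = Q − 2t·n = (−3, 4, −10) − 2·(−1, 2, −2) = (−1, 0, −6).

(-1, 0, -6)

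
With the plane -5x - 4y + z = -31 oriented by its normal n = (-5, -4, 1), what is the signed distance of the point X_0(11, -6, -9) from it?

-3√42/14

n·X_0 − (-31) = -9.
|n| = √42, so the signed distance is -3√42/14.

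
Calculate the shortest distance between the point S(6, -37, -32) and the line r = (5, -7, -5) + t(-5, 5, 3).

7√14

Direction vector d = (-5, 5, 3).
AP = (1, -30, -27); AP·d = -236, |AP|² = 1630, |d|² = 59.
distance² = |AP|² − (AP·d)²/|d|² = 1630 − 55696/59 = 686, so the distance is 7√14.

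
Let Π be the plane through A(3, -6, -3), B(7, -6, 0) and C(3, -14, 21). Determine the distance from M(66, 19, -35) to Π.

AB = (4, 0, 3) and AC = (0, -8, 24), so a normal is n = AB × AC = (24, -96, -32).
n = (24, -96, -32); n·P − 744 = 136; |n| = 104; distance = 136/104 = 17/13.

17/13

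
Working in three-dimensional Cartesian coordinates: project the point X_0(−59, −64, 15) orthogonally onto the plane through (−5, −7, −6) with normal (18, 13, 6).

(-5, -25, 33)

n = (18, 13, 6), |n|² = 529, and n·X_0 − (-217) = -1587.
t = -1587/529 = -3, so the foot is X_0 − t·n = (−59, −64, 15) − (-3)·(18, 13, 6) = (−5, −25, 33).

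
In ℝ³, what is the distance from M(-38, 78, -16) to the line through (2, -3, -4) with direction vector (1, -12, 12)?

3√409

Direction vector d = (1, -12, 12).
AP = (-40, 81, -12); AP·d = -1156, |AP|² = 8305, |d|² = 289.
distance² = |AP|² − (AP·d)²/|d|² = 8305 − 1336336/289 = 3681, so the distance is 3√409.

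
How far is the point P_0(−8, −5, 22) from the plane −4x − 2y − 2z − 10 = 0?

√6

n = (−4, −2, −2); n·P − 10 = -12; |n| = 2√6; distance = 12/(2√6) = √6.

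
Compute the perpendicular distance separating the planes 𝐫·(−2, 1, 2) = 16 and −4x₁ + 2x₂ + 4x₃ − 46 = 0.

7/3

Divide the second equation by 2 to match normals: −2x₁ + x₂ + 2x₃ = 23.
With common normal n = (−2, 1, 2) (|n| = 3), the distance is |16 − 23|/|n| = 7/3.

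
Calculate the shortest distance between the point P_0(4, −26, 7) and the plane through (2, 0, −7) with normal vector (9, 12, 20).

The plane has equation n·(r − (2, 0, −7)) = 0, i.e. n·r = -122.
d = |9·4 + 12·(-26) + 20·7 − (-122)| / √(81 + 144 + 400) = |-14| / 25 = 14/25.

14/25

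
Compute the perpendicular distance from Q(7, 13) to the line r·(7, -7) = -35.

The normal to the line is n = (7, -7) with |n| = 7√2.
|n·Q − (-35)| = |-42 − (-35)| = 7, so the distance is 7/(7√2) = 1/√2.

√2/2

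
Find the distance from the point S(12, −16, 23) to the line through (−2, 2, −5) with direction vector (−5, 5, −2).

Direction vector d = (−5, 5, −2).
AP = (14, −18, 28); AP·d = -216, |AP|² = 1304, |d|² = 54.
distance² = |AP|² − (AP·d)²/|d|² = 1304 − 46656/54 = 440, so the distance is 2√110.

2√110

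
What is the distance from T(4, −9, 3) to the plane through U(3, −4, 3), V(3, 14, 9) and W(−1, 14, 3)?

1/11

UV = (0, 18, 6) and UW = (−4, 18, 0), so a normal is n = UV × UW = (−108, −24, 72).
Then n·(4, −9, 3) − (−12) = 12.
|n| = √(11664 + 576 + 5184) = 132, so the distance is |12|/132 = 1/11.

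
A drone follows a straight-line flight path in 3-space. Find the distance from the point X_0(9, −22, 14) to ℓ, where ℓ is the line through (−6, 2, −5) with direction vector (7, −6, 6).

√73

Direction vector d = (7, −6, 6).
AP = (15, −24, 19); AP·d = 363, |AP|² = 1162, |d|² = 121.
distance² = |AP|² − (AP·d)²/|d|² = 1162 − 131769/121 = 73, so the distance is √73.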